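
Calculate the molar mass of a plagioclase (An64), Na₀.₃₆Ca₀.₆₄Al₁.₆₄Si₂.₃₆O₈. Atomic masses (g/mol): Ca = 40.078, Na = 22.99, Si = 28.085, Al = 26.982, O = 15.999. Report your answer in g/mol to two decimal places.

272.45 g/mol

M = 0.36(22.99) + 0.64(40.078) + 1.64(26.982) + 2.36(28.085) + 8(15.999)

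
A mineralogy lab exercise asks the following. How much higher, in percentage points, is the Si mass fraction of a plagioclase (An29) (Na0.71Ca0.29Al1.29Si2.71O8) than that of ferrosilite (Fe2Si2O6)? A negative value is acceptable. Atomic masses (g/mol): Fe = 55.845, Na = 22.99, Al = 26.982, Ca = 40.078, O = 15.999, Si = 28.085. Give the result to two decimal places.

First mineral: 76.110 g Si in 266.855 g formula = 28.52 wt% Si.
Second mineral: 56.170 g Si in 263.854 g formula = 21.29 wt% Si.
28.52% − 21.29% gives a difference of 7.23 percentage points.

7.23 percentage points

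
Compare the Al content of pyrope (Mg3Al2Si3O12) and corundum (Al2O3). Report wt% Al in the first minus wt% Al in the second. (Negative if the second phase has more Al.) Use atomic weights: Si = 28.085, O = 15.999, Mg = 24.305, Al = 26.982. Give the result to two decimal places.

-39.54 percentage points

M(Mg3Al2Si3O12) = 403.122 g/mol, so wt% Al = 53.964/403.122 × 100 = 13.39%.
M(Al2O3) = 101.961 g/mol, so wt% Al = 53.964/101.961 × 100 = 52.93%.
13.39 − 52.93 = -39.54 pp.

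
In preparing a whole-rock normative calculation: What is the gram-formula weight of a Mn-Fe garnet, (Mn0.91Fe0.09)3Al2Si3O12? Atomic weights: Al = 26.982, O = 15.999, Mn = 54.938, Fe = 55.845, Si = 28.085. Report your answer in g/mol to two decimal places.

495.27 g/mol

The formula mass is the sum 2.73*54.938 + 0.27*55.845 + 2*26.982 + 3*28.085 + 12*15.999.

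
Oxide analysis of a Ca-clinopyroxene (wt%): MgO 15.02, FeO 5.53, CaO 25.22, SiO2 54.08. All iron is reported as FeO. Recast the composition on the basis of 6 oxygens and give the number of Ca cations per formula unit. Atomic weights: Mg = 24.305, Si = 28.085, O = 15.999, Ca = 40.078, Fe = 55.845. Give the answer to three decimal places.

1.000 Ca apfu

MgO: 15.02/40.304 = 0.37267 mol → 0.37267 mol Mg, 0.37267 mol O.
FeO: 5.53/71.844 = 0.07697 mol → 0.07697 mol Fe, 0.07697 mol O.
CaO: 25.22/56.077 = 0.44974 mol → 0.44974 mol Ca, 0.44974 mol O.
SiO2: 54.08/60.083 = 0.90009 mol → 0.90009 mol Si, 1.80018 mol O.
Total oxygen = 2.69956 mol. Normalization factor = 6/2.69956 = 2.22258.
Ca per 6 O = 0.44974 × 2.22258 = 1.000.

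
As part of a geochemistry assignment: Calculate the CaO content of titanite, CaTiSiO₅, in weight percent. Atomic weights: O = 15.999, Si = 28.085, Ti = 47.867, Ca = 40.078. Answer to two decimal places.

Formula mass = 196.025 g/mol.
1 Ca → 1.0000 mol CaO per formula unit; M(CaO) = 56.077, so CaO mass = 56.077 g.
56.077/196.025 × 100 = 28.61 wt%.

28.61 wt%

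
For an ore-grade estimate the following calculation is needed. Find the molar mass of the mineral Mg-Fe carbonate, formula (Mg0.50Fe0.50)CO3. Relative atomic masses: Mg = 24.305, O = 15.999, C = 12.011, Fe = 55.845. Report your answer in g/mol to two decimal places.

100.08 g/mol

M = 0.50×24.305 + 0.50×55.845 + 1×12.011 + 3×15.999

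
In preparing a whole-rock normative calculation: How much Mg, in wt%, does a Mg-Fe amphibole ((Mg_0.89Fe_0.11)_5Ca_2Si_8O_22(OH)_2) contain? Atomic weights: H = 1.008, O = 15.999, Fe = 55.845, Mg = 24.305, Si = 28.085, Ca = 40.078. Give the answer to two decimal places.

Molar mass of (Mg_0.89Fe_0.11)_5Ca_2Si_8O_22(OH)_2: 4.45*24.305 + 0.55*55.845 + 2*40.078 + 8*28.085 + 24*15.999 + 2*1.008 = 829.700 g/mol.
Mass of Mg per formula unit: 4.45 × 24.305 = 108.157 g.
Weight fraction Mg = 108.157 / 829.700 = 0.1304.

13.04 wt%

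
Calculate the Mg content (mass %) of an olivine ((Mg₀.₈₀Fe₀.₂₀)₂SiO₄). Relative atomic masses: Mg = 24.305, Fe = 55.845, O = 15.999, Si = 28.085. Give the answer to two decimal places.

25.37 mass %

M((Mg₀.₈₀Fe₀.₂₀)₂SiO₄) = 153.307 g/mol.
Mg contributes 1.60 × 24.305 = 38.888 g per mole.
38.888/153.307 = 0.2537 → 25.37%.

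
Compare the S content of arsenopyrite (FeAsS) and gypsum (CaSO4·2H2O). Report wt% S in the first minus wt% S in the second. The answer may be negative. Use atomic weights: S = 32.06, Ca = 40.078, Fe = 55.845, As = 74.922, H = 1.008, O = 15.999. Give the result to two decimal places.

1.07 percentage points

M(FeAsS) = 162.827 g/mol, so wt% S = 32.060/162.827 × 100 = 19.69%.
M(CaSO4·2H2O) = 172.164 g/mol, so wt% S = 32.060/172.164 × 100 = 18.62%.
19.69 − 18.62 = 1.07 pp.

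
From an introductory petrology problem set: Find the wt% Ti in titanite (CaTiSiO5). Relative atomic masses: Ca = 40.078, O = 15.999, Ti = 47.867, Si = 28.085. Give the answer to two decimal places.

Formula mass = 1×40.078 + 1×47.867 + 1×28.085 + 5×15.999 = 196.025 g/mol, of which 47.867 g is Ti.
So Ti makes up 47.867/196.025 = 0.2442 of the mass, i.e. 24.42%.

24.42 weight percent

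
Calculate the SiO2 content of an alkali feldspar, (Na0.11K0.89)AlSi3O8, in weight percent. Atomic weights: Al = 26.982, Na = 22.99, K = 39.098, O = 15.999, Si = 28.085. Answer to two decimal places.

65.18 wt%

Molar mass of (Na0.11K0.89)AlSi3O8 = 0.11×22.99 + 0.89×39.098 + 1×26.982 + 3×28.085 + 8×15.999 = 276.555 g/mol.
Each formula unit contains 3 Si, equivalent to 3/1 = 3.0000 mol SiO2.
M(SiO2) = 1×28.085 + 2×15.999 = 60.083 g/mol.
Mass of SiO2 per formula unit = 3.0000 × 60.083 = 180.249 g.
SiO2 wt% = 180.249 / 276.555 × 100 = 65.18%.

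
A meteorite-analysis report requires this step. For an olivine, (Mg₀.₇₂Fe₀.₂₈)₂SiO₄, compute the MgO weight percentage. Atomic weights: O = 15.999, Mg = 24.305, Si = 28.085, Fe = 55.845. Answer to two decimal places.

36.65 wt%

Molar mass of (Mg₀.₇₂Fe₀.₂₈)₂SiO₄ = 1.44*24.305 + 0.56*55.845 + 1*28.085 + 4*15.999 = 158.353 g/mol.
Each formula unit contains 1.44 Mg, equivalent to 1.44/1 = 1.4400 mol MgO.
M(MgO) = 1×24.305 + 1×15.999 = 40.304 g/mol.
Mass of MgO per formula unit = 1.4400 × 40.304 = 58.038 g.
MgO wt% = 58.038 / 158.353 × 100 = 36.65%.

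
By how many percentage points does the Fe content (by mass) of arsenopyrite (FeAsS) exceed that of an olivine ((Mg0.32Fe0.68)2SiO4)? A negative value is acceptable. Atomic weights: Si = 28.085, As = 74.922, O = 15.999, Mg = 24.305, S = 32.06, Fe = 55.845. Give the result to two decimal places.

Fe in FeAsS: molar mass 162.827 g/mol; 1×55.845 = 55.845 g → 34.30 wt%.
Fe in (Mg0.32Fe0.68)2SiO4: molar mass 183.585 g/mol; 1.36×55.845 = 75.949 g → 41.37 wt%.
Difference = 34.30 − 41.37 = -7.07 percentage points.

-7.07 percentage points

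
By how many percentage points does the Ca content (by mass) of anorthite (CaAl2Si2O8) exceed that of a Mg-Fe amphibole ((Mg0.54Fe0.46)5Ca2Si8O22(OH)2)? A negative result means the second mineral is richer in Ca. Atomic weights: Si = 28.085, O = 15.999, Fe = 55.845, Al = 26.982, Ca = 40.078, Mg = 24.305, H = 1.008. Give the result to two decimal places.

Ca in CaAl2Si2O8: molar mass 278.204 g/mol; 1×40.078 = 40.078 g → 14.41 wt%.
Ca in (Mg0.54Fe0.46)5Ca2Si8O22(OH)2: molar mass 884.895 g/mol; 2×40.078 = 80.156 g → 9.06 wt%.
Difference = 14.41 − 9.06 = 5.35 percentage points.

5.35 percentage points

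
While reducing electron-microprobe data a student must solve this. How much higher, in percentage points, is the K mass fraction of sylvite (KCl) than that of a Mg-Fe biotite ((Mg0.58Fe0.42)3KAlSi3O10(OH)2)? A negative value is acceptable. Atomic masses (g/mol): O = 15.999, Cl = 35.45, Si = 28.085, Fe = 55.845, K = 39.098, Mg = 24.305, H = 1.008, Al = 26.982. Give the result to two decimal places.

K in KCl: molar mass 74.548 g/mol; 1×39.098 = 39.098 g → 52.45 wt%.
K in (Mg0.58Fe0.42)3KAlSi3O10(OH)2: molar mass 456.994 g/mol; 1×39.098 = 39.098 g → 8.56 wt%.
Difference = 52.45 − 8.56 = 43.89 percentage points.

43.89 percentage points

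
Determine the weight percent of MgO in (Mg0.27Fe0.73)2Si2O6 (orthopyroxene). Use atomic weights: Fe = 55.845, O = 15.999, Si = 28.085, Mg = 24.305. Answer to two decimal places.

8.82 wt%

M((Mg0.27Fe0.73)2Si2O6) = 246.822 g/mol; M(MgO) = 40.304 g/mol.
Moles MgO per formula unit = 0.54 Mg ÷ 1 = 0.5400.
MgO fraction = (0.5400 × 40.304) / 246.822 = 21.764/246.822 = 0.0882.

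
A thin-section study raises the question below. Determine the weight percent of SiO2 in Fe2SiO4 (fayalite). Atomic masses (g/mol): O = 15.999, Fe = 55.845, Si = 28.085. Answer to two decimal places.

29.49 wt%

Molar mass of Fe2SiO4 = 2*55.845 + 1*28.085 + 4*15.999 = 203.771 g/mol.
Each formula unit contains 1 Si, equivalent to 1/1 = 1.0000 mol SiO2.
M(SiO2) = 1×28.085 + 2×15.999 = 60.083 g/mol.
Mass of SiO2 per formula unit = 1.0000 × 60.083 = 60.083 g.
SiO2 wt% = 60.083 / 203.771 × 100 = 29.49%.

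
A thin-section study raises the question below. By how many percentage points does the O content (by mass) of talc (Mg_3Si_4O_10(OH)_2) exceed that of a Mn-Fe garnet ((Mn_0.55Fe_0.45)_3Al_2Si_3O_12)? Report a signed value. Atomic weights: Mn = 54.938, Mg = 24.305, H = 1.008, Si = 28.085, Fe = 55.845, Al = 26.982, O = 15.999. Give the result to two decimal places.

11.93 percentage points

First mineral: 191.988 g O in 379.259 g formula = 50.62 wt% O.
Second mineral: 191.988 g O in 496.245 g formula = 38.69 wt% O.
50.62% − 38.69% gives a difference of 11.93 percentage points.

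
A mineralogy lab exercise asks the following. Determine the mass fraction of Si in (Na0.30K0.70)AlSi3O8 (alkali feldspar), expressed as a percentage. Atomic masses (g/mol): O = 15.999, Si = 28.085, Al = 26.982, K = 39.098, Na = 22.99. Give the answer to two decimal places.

30.81 wt%

Molar mass of (Na0.30K0.70)AlSi3O8: 0.30*22.99 + 0.70*39.098 + 1*26.982 + 3*28.085 + 8*15.999 = 273.495 g/mol.
Mass of Si per formula unit: 3 × 28.085 = 84.255 g.
Weight fraction Si = 84.255 / 273.495 = 0.3081.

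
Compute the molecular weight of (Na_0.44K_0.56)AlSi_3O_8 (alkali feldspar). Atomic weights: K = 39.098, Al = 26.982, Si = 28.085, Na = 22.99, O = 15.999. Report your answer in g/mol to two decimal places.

The formula mass is the sum 0.44·22.99 + 0.56·39.098 + 1·26.982 + 3·28.085 + 8·15.999.

271.24 g/mol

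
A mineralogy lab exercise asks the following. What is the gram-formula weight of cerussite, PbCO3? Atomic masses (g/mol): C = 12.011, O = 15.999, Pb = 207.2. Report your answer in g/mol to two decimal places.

267.21 g/mol

Pb: 1 × 207.2 = 207.2000
C: 1 × 12.011 = 12.0110
O: 3 × 15.999 = 47.9970
Summing the contributions gives the formula mass.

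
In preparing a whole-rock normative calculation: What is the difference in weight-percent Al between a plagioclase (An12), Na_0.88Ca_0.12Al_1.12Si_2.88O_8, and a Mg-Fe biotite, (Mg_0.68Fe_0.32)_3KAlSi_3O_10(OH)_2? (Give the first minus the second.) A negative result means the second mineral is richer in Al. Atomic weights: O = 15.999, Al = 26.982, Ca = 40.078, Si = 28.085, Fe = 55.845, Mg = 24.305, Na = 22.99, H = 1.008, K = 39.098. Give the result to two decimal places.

First mineral: 30.220 g Al in 264.137 g formula = 11.44 wt% Al.
Second mineral: 26.982 g Al in 447.532 g formula = 6.03 wt% Al.
11.44% − 6.03% gives a difference of 5.41 percentage points.

5.41 percentage points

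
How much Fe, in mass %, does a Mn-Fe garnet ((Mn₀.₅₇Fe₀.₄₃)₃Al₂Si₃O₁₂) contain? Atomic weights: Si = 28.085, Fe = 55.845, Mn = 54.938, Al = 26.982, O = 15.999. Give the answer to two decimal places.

M((Mn₀.₅₇Fe₀.₄₃)₃Al₂Si₃O₁₂) = 496.191 g/mol.
Fe contributes 1.29 × 55.845 = 72.040 g per mole.
72.040/496.191 = 0.1452 → 14.52%.

14.52 mass %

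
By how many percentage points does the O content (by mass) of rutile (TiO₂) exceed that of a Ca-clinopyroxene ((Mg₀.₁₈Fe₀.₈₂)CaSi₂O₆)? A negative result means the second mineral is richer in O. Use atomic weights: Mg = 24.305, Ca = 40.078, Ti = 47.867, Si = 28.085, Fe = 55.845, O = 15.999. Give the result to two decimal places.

O in TiO₂: molar mass 79.865 g/mol; 2×15.999 = 31.998 g → 40.07 wt%.
O in (Mg₀.₁₈Fe₀.₈₂)CaSi₂O₆: molar mass 242.410 g/mol; 6×15.999 = 95.994 g → 39.60 wt%.
Difference = 40.07 − 39.60 = 0.47 percentage points.

0.47 percentage points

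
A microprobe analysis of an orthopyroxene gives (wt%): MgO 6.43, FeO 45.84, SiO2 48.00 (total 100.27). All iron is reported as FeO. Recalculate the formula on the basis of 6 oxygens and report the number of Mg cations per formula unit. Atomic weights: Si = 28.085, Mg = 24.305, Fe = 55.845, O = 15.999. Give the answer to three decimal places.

0.400 Mg apfu

MgO: 6.43/40.304 = 0.15954 mol → 0.15954 mol Mg, 0.15954 mol O.
FeO: 45.84/71.844 = 0.63805 mol → 0.63805 mol Fe, 0.63805 mol O.
SiO2: 48.00/60.083 = 0.79889 mol → 0.79889 mol Si, 1.59778 mol O.
Total oxygen = 2.39537 mol. Normalization factor = 6/2.39537 = 2.50483.
Mg per 6 O = 0.15954 × 2.50483 = 0.400.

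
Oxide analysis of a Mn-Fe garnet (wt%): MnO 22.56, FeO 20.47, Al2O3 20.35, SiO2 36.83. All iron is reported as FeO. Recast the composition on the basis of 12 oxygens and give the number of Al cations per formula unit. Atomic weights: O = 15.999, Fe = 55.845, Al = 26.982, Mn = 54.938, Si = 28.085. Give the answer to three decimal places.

1.973 Al apfu

MnO: 22.56/70.937 = 0.31803 mol → 0.31803 mol Mn, 0.31803 mol O.
FeO: 20.47/71.844 = 0.28492 mol → 0.28492 mol Fe, 0.28492 mol O.
Al2O3: 20.35/101.961 = 0.19959 mol → 0.39918 mol Al, 0.59877 mol O.
SiO2: 36.83/60.083 = 0.61299 mol → 0.61299 mol Si, 1.22598 mol O.
Total oxygen = 2.42770 mol. Normalization factor = 12/2.42770 = 4.94295.
Al per 12 O = 0.39918 × 4.94295 = 1.973.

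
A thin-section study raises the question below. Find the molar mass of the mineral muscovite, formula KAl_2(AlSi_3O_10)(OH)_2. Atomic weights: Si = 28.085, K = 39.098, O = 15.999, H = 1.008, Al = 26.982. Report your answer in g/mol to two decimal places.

398.30 g/mol

M = 1·39.098 + 3·26.982 + 3·28.085 + 12·15.999 + 2·1.008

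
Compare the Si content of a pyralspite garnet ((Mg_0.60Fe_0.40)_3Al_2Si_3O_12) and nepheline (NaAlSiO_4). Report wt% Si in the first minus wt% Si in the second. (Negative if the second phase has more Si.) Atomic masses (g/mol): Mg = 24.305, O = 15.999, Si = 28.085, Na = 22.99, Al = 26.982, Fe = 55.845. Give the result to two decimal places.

M((Mg_0.60Fe_0.40)_3Al_2Si_3O_12) = 440.970 g/mol, so wt% Si = 84.255/440.970 × 100 = 19.11%.
M(NaAlSiO_4) = 142.053 g/mol, so wt% Si = 28.085/142.053 × 100 = 19.77%.
19.11 − 19.77 = -0.66 pp.

-0.66 percentage points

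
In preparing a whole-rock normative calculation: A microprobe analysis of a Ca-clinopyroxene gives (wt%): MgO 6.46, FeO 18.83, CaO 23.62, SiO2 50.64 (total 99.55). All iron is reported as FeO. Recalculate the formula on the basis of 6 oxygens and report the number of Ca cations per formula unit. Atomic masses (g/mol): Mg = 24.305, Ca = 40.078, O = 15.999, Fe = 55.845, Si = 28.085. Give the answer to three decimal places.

MgO: 6.46/40.304 = 0.16028 mol → 0.16028 mol Mg, 0.16028 mol O.
FeO: 18.83/71.844 = 0.26210 mol → 0.26210 mol Fe, 0.26210 mol O.
CaO: 23.62/56.077 = 0.42121 mol → 0.42121 mol Ca, 0.42121 mol O.
SiO2: 50.64/60.083 = 0.84283 mol → 0.84283 mol Si, 1.68566 mol O.
Total oxygen = 2.52925 mol. Normalization factor = 6/2.52925 = 2.37224.
Ca per 6 O = 0.42121 × 2.37224 = 0.999.

0.999 Ca apfu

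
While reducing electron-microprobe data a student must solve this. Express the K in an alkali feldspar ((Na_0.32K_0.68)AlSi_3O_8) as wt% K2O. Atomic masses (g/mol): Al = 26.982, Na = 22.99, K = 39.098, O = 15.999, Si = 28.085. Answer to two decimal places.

11.72 wt%

Formula mass = 273.172 g/mol.
0.68 K → 0.3400 mol K2O per formula unit; M(K2O) = 94.195, so K2O mass = 32.026 g.
32.026/273.172 × 100 = 11.72 wt%.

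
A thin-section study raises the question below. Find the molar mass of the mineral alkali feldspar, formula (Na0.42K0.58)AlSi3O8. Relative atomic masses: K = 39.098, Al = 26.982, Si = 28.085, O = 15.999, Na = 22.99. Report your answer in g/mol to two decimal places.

271.56 g/mol

Na: 0.42 × 22.99 = 9.6558
K: 0.58 × 39.098 = 22.6768
Al: 1 × 26.982 = 26.9820
Si: 3 × 28.085 = 84.2550
O: 8 × 15.999 = 127.9920
Summing the contributions gives the formula mass.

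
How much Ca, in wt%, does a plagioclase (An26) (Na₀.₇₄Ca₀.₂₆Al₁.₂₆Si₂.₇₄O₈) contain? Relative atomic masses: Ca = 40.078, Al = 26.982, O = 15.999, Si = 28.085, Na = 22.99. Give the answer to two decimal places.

3.91 wt%

M(Na₀.₇₄Ca₀.₂₆Al₁.₂₆Si₂.₇₄O₈) = 266.375 g/mol.
Ca contributes 0.26 × 40.078 = 10.420 g per mole.
10.420/266.375 = 0.0391 → 3.91%.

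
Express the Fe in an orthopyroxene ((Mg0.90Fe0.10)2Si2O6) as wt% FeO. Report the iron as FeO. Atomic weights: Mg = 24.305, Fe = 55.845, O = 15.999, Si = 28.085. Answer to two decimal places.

6.94 wt%

Formula mass = 207.082 g/mol.
0.20 Fe → 0.2000 mol FeO per formula unit; M(FeO) = 71.844, so FeO mass = 14.369 g.
14.369/207.082 × 100 = 6.94 wt%.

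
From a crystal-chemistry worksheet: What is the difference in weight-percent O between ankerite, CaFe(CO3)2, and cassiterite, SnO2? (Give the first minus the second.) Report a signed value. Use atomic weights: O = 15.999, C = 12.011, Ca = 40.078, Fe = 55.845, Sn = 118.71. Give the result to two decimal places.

23.22 percentage points

M(CaFe(CO3)2) = 215.939 g/mol, so wt% O = 95.994/215.939 × 100 = 44.45%.
M(SnO2) = 150.708 g/mol, so wt% O = 31.998/150.708 × 100 = 21.23%.
44.45 − 21.23 = 23.22 pp.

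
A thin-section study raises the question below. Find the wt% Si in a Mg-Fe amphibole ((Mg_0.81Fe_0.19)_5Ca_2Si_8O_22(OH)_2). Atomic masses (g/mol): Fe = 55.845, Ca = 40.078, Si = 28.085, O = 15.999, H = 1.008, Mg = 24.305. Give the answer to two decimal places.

Molar mass of (Mg_0.81Fe_0.19)_5Ca_2Si_8O_22(OH)_2: 4.05·24.305 + 0.95·55.845 + 2·40.078 + 8·28.085 + 24·15.999 + 2·1.008 = 842.316 g/mol.
Mass of Si per formula unit: 8 × 28.085 = 224.680 g.
Weight fraction Si = 224.680 / 842.316 = 0.2667.

26.67 mass %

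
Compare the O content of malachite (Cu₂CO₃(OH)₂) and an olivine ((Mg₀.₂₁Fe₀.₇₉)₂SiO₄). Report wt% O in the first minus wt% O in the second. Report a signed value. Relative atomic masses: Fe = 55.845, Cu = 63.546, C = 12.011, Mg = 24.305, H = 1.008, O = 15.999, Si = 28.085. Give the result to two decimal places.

M(Cu₂CO₃(OH)₂) = 221.114 g/mol, so wt% O = 79.995/221.114 × 100 = 36.18%.
M((Mg₀.₂₁Fe₀.₇₉)₂SiO₄) = 190.524 g/mol, so wt% O = 63.996/190.524 × 100 = 33.59%.
36.18 − 33.59 = 2.59 pp.

2.59 percentage points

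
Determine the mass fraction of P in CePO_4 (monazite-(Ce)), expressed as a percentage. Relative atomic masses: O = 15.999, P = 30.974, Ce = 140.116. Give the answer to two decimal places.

Molar mass of CePO_4: 1×140.116 + 1×30.974 + 4×15.999 = 235.086 g/mol.
Mass of P per formula unit: 1 × 30.974 = 30.974 g.
Weight fraction P = 30.974 / 235.086 = 0.1318.

13.18 wt%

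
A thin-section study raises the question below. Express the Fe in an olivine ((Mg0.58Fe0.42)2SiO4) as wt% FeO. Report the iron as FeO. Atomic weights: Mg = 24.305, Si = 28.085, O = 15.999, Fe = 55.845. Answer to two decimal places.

Molar mass of (Mg0.58Fe0.42)2SiO4 = 1.16*24.305 + 0.84*55.845 + 1*28.085 + 4*15.999 = 167.185 g/mol.
Each formula unit contains 0.84 Fe, equivalent to 0.84/1 = 0.8400 mol FeO.
M(FeO) = 1×55.845 + 1×15.999 = 71.844 g/mol.
Mass of FeO per formula unit = 0.8400 × 71.844 = 60.349 g.
FeO wt% = 60.349 / 167.185 × 100 = 36.10%.

36.10 wt%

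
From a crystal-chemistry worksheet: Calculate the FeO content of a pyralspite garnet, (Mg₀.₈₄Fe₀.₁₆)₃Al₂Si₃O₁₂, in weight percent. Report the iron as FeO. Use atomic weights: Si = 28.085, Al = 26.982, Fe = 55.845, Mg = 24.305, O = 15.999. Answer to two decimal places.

Molar mass of (Mg₀.₈₄Fe₀.₁₆)₃Al₂Si₃O₁₂ = 2.52·24.305 + 0.48·55.845 + 2·26.982 + 3·28.085 + 12·15.999 = 418.261 g/mol.
Each formula unit contains 0.48 Fe, equivalent to 0.48/1 = 0.4800 mol FeO.
M(FeO) = 1×55.845 + 1×15.999 = 71.844 g/mol.
Mass of FeO per formula unit = 0.4800 × 71.844 = 34.485 g.
FeO wt% = 34.485 / 418.261 × 100 = 8.24%.

8.24 wt%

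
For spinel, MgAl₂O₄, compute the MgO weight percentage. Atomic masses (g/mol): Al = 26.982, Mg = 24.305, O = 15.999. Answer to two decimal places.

M(MgAl₂O₄) = 142.265 g/mol; M(MgO) = 40.304 g/mol.
Moles MgO per formula unit = 1 Mg ÷ 1 = 1.0000.
MgO fraction = (1.0000 × 40.304) / 142.265 = 40.304/142.265 = 0.2833.

28.33 wt%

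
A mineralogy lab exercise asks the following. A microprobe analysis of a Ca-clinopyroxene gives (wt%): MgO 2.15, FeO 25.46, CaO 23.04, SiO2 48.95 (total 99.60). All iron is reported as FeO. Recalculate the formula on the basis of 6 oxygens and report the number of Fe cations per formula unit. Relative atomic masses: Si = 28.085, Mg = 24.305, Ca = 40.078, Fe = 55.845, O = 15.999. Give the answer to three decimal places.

0.869 Fe apfu

MgO (M=40.304): mol = 0.05334; Mg = 0.05334, O = 0.05334.
FeO (M=71.844): mol = 0.35438; Fe = 0.35438, O = 0.35438.
CaO (M=56.077): mol = 0.41086; Ca = 0.41086, O = 0.41086.
SiO2 (M=60.083): mol = 0.81471; Si = 0.81471, O = 1.62942.
ΣO = 2.44800; factor = 6/ΣO = 2.45098.
Fe apfu = 0.35438 × 2.45098 = 0.869.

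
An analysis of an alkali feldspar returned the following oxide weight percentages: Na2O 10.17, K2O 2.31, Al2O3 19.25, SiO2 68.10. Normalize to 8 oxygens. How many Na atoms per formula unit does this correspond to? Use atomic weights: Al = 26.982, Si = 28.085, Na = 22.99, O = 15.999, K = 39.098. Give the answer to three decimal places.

10.17 wt% Na2O ÷ 61.979 g/mol = 0.16409 mol, giving 0.32818 Na and 0.16409 O.
2.31 wt% K2O ÷ 94.195 g/mol = 0.02452 mol, giving 0.04904 K and 0.02452 O.
19.25 wt% Al2O3 ÷ 101.961 g/mol = 0.18880 mol, giving 0.37760 Al and 0.56640 O.
68.10 wt% SiO2 ÷ 60.083 g/mol = 1.13343 mol, giving 1.13343 Si and 2.26686 O.
Oxygen sums to 3.02187; scaling by 8/3.02187 = 2.64737 puts the formula on 8 O.
Na: 0.32818 × 2.64737 = 0.869 atoms per formula unit.

0.869 Na apfu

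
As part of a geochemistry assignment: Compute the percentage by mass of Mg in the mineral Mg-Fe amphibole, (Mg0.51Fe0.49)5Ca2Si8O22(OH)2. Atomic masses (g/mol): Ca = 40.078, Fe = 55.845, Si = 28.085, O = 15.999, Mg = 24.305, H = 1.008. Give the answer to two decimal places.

6.97 mass %

M((Mg0.51Fe0.49)5Ca2Si8O22(OH)2) = 889.626 g/mol.
Mg contributes 2.55 × 24.305 = 61.978 g per mole.
61.978/889.626 = 0.0697 → 6.97%.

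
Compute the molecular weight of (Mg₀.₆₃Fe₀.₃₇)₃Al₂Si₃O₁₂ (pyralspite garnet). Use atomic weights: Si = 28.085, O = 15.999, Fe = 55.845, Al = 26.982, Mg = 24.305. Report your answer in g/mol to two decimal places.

The formula mass is the sum 1.89*24.305 + 1.11*55.845 + 2*26.982 + 3*28.085 + 12*15.999.

438.13 g/mol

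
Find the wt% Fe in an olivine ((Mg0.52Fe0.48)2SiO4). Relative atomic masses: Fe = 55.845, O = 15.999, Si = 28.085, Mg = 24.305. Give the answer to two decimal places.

Formula mass = 1.04·24.305 + 0.96·55.845 + 1·28.085 + 4·15.999 = 170.969 g/mol, of which 53.611 g is Fe.
So Fe makes up 53.611/170.969 = 0.3136 of the mass, i.e. 31.36%.

31.36 weight percent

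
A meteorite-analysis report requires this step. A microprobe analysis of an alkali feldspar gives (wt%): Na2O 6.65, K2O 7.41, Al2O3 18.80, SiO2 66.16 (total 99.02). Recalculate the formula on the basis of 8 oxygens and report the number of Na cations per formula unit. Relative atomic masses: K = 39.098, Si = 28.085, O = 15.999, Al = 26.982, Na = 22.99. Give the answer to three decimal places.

0.584 Na apfu

Na2O: 6.65/61.979 = 0.10729 mol → 0.21458 mol Na, 0.10729 mol O.
K2O: 7.41/94.195 = 0.07867 mol → 0.15734 mol K, 0.07867 mol O.
Al2O3: 18.80/101.961 = 0.18438 mol → 0.36876 mol Al, 0.55314 mol O.
SiO2: 66.16/60.083 = 1.10114 mol → 1.10114 mol Si, 2.20228 mol O.
Total oxygen = 2.94138 mol. Normalization factor = 8/2.94138 = 2.71981.
Na per 8 O = 0.21458 × 2.71981 = 0.584.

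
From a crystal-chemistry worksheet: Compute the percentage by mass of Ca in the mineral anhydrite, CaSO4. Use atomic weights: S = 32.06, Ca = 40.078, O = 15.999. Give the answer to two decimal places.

Molar mass of CaSO4: 1×40.078 + 1×32.06 + 4×15.999 = 136.134 g/mol.
Mass of Ca per formula unit: 1 × 40.078 = 40.078 g.
Weight fraction Ca = 40.078 / 136.134 = 0.2944.

29.44 wt%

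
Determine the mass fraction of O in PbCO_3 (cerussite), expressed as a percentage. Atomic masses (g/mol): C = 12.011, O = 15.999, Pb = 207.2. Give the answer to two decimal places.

Formula mass = 1×207.2 + 1×12.011 + 3×15.999 = 267.208 g/mol, of which 47.997 g is O.
So O makes up 47.997/267.208 = 0.1796 of the mass, i.e. 17.96%.

17.96 weight percent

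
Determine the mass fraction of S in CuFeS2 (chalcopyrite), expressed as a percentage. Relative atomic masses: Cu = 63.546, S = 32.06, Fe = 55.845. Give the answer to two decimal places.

Molar mass of CuFeS2: 1·63.546 + 1·55.845 + 2·32.06 = 183.511 g/mol.
Mass of S per formula unit: 2 × 32.06 = 64.120 g.
Weight fraction S = 64.120 / 183.511 = 0.3494.

34.94 weight percent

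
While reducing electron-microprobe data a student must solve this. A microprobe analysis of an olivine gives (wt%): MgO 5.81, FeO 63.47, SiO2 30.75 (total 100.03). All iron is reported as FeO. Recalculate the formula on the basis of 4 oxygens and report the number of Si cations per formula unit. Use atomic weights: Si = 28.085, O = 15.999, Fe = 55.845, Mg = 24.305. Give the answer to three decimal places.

0.998 Si apfu

5.81 wt% MgO ÷ 40.304 g/mol = 0.14415 mol, giving 0.14415 Mg and 0.14415 O.
63.47 wt% FeO ÷ 71.844 g/mol = 0.88344 mol, giving 0.88344 Fe and 0.88344 O.
30.75 wt% SiO2 ÷ 60.083 g/mol = 0.51179 mol, giving 0.51179 Si and 1.02358 O.
Oxygen sums to 2.05117; scaling by 4/2.05117 = 1.95011 puts the formula on 4 O.
Si: 0.51179 × 1.95011 = 0.998 atoms per formula unit.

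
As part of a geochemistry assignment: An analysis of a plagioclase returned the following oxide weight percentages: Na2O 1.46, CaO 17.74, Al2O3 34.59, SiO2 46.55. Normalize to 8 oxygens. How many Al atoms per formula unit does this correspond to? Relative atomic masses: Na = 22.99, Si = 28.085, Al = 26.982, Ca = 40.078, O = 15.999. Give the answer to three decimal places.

1.867 Al apfu

Na2O: 1.46/61.979 = 0.02356 mol → 0.04712 mol Na, 0.02356 mol O.
CaO: 17.74/56.077 = 0.31635 mol → 0.31635 mol Ca, 0.31635 mol O.
Al2O3: 34.59/101.961 = 0.33925 mol → 0.67850 mol Al, 1.01775 mol O.
SiO2: 46.55/60.083 = 0.77476 mol → 0.77476 mol Si, 1.54952 mol O.
Total oxygen = 2.90718 mol. Normalization factor = 8/2.90718 = 2.75181.
Al per 8 O = 0.67850 × 2.75181 = 1.867.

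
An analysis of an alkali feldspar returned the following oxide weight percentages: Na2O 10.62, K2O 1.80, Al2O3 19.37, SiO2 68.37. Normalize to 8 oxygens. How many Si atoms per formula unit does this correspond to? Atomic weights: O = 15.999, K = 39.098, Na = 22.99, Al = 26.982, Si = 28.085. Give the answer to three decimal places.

2.998 Si apfu

Na2O (M=61.979): mol = 0.17135; Na = 0.34270, O = 0.17135.
K2O (M=94.195): mol = 0.01911; K = 0.03822, O = 0.01911.
Al2O3 (M=101.961): mol = 0.18997; Al = 0.37994, O = 0.56991.
SiO2 (M=60.083): mol = 1.13793; Si = 1.13793, O = 2.27586.
ΣO = 3.03623; factor = 8/ΣO = 2.63485.
Si apfu = 1.13793 × 2.63485 = 2.998.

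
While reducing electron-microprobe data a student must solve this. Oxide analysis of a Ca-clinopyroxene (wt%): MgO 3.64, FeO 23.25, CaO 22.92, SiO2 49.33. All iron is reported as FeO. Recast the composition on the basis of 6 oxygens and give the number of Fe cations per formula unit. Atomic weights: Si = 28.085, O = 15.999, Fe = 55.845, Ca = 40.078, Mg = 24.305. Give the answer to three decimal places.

0.788 Fe apfu

MgO (M=40.304): mol = 0.09031; Mg = 0.09031, O = 0.09031.
FeO (M=71.844): mol = 0.32362; Fe = 0.32362, O = 0.32362.
CaO (M=56.077): mol = 0.40872; Ca = 0.40872, O = 0.40872.
SiO2 (M=60.083): mol = 0.82103; Si = 0.82103, O = 1.64206.
ΣO = 2.46471; factor = 6/ΣO = 2.43436.
Fe apfu = 0.32362 × 2.43436 = 0.788.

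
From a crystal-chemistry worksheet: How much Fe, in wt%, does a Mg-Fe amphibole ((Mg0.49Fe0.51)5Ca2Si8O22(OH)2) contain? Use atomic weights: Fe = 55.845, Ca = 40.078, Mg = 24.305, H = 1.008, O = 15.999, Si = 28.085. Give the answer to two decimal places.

15.95 wt%

M((Mg0.49Fe0.51)5Ca2Si8O22(OH)2) = 892.780 g/mol.
Fe contributes 2.55 × 55.845 = 142.405 g per mole.
142.405/892.780 = 0.1595 → 15.95%.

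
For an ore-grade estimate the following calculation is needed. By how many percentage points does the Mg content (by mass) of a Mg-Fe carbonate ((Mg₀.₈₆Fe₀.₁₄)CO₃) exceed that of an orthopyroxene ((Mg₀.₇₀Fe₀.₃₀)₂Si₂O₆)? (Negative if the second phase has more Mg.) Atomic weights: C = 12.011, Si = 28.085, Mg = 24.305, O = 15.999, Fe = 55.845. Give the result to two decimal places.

8.07 percentage points

M((Mg₀.₈₆Fe₀.₁₄)CO₃) = 88.729 g/mol, so wt% Mg = 20.902/88.729 × 100 = 23.56%.
M((Mg₀.₇₀Fe₀.₃₀)₂Si₂O₆) = 219.698 g/mol, so wt% Mg = 34.027/219.698 × 100 = 15.49%.
23.56 − 15.49 = 8.07 pp.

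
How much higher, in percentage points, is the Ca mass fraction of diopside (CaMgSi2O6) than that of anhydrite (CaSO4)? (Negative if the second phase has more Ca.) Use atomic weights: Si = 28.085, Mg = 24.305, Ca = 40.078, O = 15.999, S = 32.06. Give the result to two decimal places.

-10.93 percentage points

M(CaMgSi2O6) = 216.547 g/mol, so wt% Ca = 40.078/216.547 × 100 = 18.51%.
M(CaSO4) = 136.134 g/mol, so wt% Ca = 40.078/136.134 × 100 = 29.44%.
18.51 − 29.44 = -10.93 pp.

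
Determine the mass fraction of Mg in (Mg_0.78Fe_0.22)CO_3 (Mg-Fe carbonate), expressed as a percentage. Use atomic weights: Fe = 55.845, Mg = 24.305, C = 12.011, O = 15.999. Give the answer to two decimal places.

20.78 mass %

Molar mass of (Mg_0.78Fe_0.22)CO_3: 0.78·24.305 + 0.22·55.845 + 1·12.011 + 3·15.999 = 91.252 g/mol.
Mass of Mg per formula unit: 0.78 × 24.305 = 18.958 g.
Weight fraction Mg = 18.958 / 91.252 = 0.2078.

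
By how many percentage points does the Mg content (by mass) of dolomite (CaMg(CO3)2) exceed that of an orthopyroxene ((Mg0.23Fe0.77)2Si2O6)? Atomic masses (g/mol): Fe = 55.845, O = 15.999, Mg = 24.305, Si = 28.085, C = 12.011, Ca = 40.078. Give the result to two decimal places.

8.70 percentage points

First mineral: 24.305 g Mg in 184.399 g formula = 13.18 wt% Mg.
Second mineral: 11.180 g Mg in 249.346 g formula = 4.48 wt% Mg.
13.18% − 4.48% gives a difference of 8.70 percentage points.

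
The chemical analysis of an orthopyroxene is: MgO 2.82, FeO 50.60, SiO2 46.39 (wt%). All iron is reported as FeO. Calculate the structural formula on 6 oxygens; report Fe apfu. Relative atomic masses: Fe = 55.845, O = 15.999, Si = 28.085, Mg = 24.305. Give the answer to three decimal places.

1.823 Fe apfu

2.82 wt% MgO ÷ 40.304 g/mol = 0.06997 mol, giving 0.06997 Mg and 0.06997 O.
50.60 wt% FeO ÷ 71.844 g/mol = 0.70430 mol, giving 0.70430 Fe and 0.70430 O.
46.39 wt% SiO2 ÷ 60.083 g/mol = 0.77210 mol, giving 0.77210 Si and 1.54420 O.
Oxygen sums to 2.31847; scaling by 6/2.31847 = 2.58791 puts the formula on 6 O.
Fe: 0.70430 × 2.58791 = 1.823 atoms per formula unit.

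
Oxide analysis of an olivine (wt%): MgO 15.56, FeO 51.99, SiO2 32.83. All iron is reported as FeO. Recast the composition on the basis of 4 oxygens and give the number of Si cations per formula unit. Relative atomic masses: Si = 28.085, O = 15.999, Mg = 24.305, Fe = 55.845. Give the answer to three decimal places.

MgO (M=40.304): mol = 0.38607; Mg = 0.38607, O = 0.38607.
FeO (M=71.844): mol = 0.72365; Fe = 0.72365, O = 0.72365.
SiO2 (M=60.083): mol = 0.54641; Si = 0.54641, O = 1.09282.
ΣO = 2.20254; factor = 4/ΣO = 1.81609.
Si apfu = 0.54641 × 1.81609 = 0.992.

0.992 Si apfu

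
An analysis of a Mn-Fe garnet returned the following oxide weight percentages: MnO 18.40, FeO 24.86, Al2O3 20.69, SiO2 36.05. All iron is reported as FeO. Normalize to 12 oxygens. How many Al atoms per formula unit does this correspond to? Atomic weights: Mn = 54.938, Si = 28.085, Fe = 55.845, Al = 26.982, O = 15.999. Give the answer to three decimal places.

18.40 wt% MnO ÷ 70.937 g/mol = 0.25939 mol, giving 0.25939 Mn and 0.25939 O.
24.86 wt% FeO ÷ 71.844 g/mol = 0.34603 mol, giving 0.34603 Fe and 0.34603 O.
20.69 wt% Al2O3 ÷ 101.961 g/mol = 0.20292 mol, giving 0.40584 Al and 0.60876 O.
36.05 wt% SiO2 ÷ 60.083 g/mol = 0.60000 mol, giving 0.60000 Si and 1.20000 O.
Oxygen sums to 2.41418; scaling by 12/2.41418 = 4.97063 puts the formula on 12 O.
Al: 0.40584 × 4.97063 = 2.017 atoms per formula unit.

2.017 Al apfu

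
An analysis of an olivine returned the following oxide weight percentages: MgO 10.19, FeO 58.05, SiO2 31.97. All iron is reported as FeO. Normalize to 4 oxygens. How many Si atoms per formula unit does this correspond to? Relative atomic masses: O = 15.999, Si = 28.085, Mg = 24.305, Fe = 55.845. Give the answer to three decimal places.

1.002 Si apfu

MgO: 10.19/40.304 = 0.25283 mol → 0.25283 mol Mg, 0.25283 mol O.
FeO: 58.05/71.844 = 0.80800 mol → 0.80800 mol Fe, 0.80800 mol O.
SiO2: 31.97/60.083 = 0.53210 mol → 0.53210 mol Si, 1.06420 mol O.
Total oxygen = 2.12503 mol. Normalization factor = 4/2.12503 = 1.88233.
Si per 4 O = 0.53210 × 1.88233 = 1.002.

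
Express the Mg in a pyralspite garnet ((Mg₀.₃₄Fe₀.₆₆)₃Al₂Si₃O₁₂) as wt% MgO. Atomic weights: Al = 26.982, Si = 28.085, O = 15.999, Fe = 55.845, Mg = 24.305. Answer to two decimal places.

8.83 wt%

M((Mg₀.₃₄Fe₀.₆₆)₃Al₂Si₃O₁₂) = 465.571 g/mol; M(MgO) = 40.304 g/mol.
Moles MgO per formula unit = 1.02 Mg ÷ 1 = 1.0200.
MgO fraction = (1.0200 × 40.304) / 465.571 = 41.110/465.571 = 0.0883.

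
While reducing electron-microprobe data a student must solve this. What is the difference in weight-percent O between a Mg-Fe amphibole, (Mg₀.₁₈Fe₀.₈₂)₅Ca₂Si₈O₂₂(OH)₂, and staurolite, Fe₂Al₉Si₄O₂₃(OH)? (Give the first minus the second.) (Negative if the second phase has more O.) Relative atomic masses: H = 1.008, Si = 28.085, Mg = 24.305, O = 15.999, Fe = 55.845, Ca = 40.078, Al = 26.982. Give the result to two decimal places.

M((Mg₀.₁₈Fe₀.₈₂)₅Ca₂Si₈O₂₂(OH)₂) = 941.667 g/mol, so wt% O = 383.976/941.667 × 100 = 40.78%.
M(Fe₂Al₉Si₄O₂₃(OH)) = 851.852 g/mol, so wt% O = 383.976/851.852 × 100 = 45.08%.
40.78 − 45.08 = -4.30 pp.

-4.30 percentage points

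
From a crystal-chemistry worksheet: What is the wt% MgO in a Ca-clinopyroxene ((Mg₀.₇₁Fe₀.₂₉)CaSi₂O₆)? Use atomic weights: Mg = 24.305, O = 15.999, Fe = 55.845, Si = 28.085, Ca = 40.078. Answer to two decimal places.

12.68 wt%

Molar mass of (Mg₀.₇₁Fe₀.₂₉)CaSi₂O₆ = 0.71*24.305 + 0.29*55.845 + 1*40.078 + 2*28.085 + 6*15.999 = 225.694 g/mol.
Each formula unit contains 0.71 Mg, equivalent to 0.71/1 = 0.7100 mol MgO.
M(MgO) = 1×24.305 + 1×15.999 = 40.304 g/mol.
Mass of MgO per formula unit = 0.7100 × 40.304 = 28.616 g.
MgO wt% = 28.616 / 225.694 × 100 = 12.68%.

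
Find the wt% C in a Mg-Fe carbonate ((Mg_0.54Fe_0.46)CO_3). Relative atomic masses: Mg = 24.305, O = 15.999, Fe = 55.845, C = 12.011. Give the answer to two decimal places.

12.15 weight percent

Formula mass = 0.54×24.305 + 0.46×55.845 + 1×12.011 + 3×15.999 = 98.821 g/mol, of which 12.011 g is C.
So C makes up 12.011/98.821 = 0.1215 of the mass, i.e. 12.15%.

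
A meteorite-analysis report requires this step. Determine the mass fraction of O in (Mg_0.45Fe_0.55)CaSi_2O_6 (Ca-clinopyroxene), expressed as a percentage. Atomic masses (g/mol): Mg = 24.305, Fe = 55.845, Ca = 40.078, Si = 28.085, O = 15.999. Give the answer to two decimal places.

M((Mg_0.45Fe_0.55)CaSi_2O_6) = 233.894 g/mol.
O contributes 6 × 15.999 = 95.994 g per mole.
95.994/233.894 = 0.4104 → 41.04%.

41.04 weight percent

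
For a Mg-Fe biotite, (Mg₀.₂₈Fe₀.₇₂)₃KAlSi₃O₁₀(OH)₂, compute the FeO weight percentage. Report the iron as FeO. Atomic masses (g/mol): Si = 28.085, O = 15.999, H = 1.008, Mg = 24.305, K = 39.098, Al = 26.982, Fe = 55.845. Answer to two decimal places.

Molar mass of (Mg₀.₂₈Fe₀.₇₂)₃KAlSi₃O₁₀(OH)₂ = 0.84*24.305 + 2.16*55.845 + 1*39.098 + 1*26.982 + 3*28.085 + 12*15.999 + 2*1.008 = 485.380 g/mol.
Each formula unit contains 2.16 Fe, equivalent to 2.16/1 = 2.1600 mol FeO.
M(FeO) = 1×55.845 + 1×15.999 = 71.844 g/mol.
Mass of FeO per formula unit = 2.1600 × 71.844 = 155.183 g.
FeO wt% = 155.183 / 485.380 × 100 = 31.97%.

31.97 wt%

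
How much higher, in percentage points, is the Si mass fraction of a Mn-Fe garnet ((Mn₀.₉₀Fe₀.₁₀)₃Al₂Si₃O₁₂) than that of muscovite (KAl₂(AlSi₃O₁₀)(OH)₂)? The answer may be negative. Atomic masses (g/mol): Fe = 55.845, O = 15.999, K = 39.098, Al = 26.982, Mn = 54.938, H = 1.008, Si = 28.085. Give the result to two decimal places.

-4.14 percentage points

First mineral: 84.255 g Si in 495.293 g formula = 17.01 wt% Si.
Second mineral: 84.255 g Si in 398.303 g formula = 21.15 wt% Si.
17.01% − 21.15% gives a difference of -4.14 percentage points.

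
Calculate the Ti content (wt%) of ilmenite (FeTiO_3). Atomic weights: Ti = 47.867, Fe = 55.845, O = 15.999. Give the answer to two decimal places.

M(FeTiO_3) = 151.709 g/mol.
Ti contributes 1 × 47.867 = 47.867 g per mole.
47.867/151.709 = 0.3155 → 31.55%.

31.55 wt%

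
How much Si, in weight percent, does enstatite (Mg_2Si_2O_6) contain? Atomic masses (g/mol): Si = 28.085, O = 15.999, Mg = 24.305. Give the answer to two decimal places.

Formula mass = 2*24.305 + 2*28.085 + 6*15.999 = 200.774 g/mol, of which 56.170 g is Si.
So Si makes up 56.170/200.774 = 0.2798 of the mass, i.e. 27.98%.

27.98 weight percent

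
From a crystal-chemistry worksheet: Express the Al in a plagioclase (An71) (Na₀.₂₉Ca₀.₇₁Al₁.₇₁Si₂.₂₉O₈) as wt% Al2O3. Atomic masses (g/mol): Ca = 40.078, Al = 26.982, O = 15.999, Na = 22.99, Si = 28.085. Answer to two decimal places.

31.87 wt%

M(Na₀.₂₉Ca₀.₇₁Al₁.₇₁Si₂.₂₉O₈) = 273.568 g/mol; M(Al2O3) = 101.961 g/mol.
Moles Al2O3 per formula unit = 1.71 Al ÷ 2 = 0.8550.
Al2O3 fraction = (0.8550 × 101.961) / 273.568 = 87.177/273.568 = 0.3187.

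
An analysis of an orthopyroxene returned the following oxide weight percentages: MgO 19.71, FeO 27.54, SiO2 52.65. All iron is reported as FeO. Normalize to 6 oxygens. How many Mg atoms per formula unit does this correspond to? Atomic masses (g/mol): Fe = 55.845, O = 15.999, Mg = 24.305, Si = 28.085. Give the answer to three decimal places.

1.118 Mg apfu

MgO (M=40.304): mol = 0.48903; Mg = 0.48903, O = 0.48903.
FeO (M=71.844): mol = 0.38333; Fe = 0.38333, O = 0.38333.
SiO2 (M=60.083): mol = 0.87629; Si = 0.87629, O = 1.75258.
ΣO = 2.62494; factor = 6/ΣO = 2.28577.
Mg apfu = 0.48903 × 2.28577 = 1.118.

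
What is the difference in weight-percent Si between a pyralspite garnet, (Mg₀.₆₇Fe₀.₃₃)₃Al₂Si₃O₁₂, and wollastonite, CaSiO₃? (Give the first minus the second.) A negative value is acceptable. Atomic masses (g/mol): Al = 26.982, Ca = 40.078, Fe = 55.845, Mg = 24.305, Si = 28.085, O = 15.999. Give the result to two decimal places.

-4.78 percentage points

First mineral: 84.255 g Si in 434.347 g formula = 19.40 wt% Si.
Second mineral: 28.085 g Si in 116.160 g formula = 24.18 wt% Si.
19.40% − 24.18% gives a difference of -4.78 percentage points.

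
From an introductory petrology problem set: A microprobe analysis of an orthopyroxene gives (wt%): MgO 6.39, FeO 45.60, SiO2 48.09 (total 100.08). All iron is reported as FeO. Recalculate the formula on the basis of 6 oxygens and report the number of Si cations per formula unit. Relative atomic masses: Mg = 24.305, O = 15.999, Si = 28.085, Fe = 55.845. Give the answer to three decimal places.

MgO (M=40.304): mol = 0.15855; Mg = 0.15855, O = 0.15855.
FeO (M=71.844): mol = 0.63471; Fe = 0.63471, O = 0.63471.
SiO2 (M=60.083): mol = 0.80039; Si = 0.80039, O = 1.60078.
ΣO = 2.39404; factor = 6/ΣO = 2.50622.
Si apfu = 0.80039 × 2.50622 = 2.006.

2.006 Si apfu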